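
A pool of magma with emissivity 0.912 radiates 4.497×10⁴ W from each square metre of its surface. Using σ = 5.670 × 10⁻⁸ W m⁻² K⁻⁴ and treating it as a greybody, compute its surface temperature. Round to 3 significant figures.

T ≈ 966 K

I = εσT⁴, so T = (I/εσ)^(1/4) = (4.497×10⁴/(0.912×5.670×10⁻⁸))^(1/4) = 966 K.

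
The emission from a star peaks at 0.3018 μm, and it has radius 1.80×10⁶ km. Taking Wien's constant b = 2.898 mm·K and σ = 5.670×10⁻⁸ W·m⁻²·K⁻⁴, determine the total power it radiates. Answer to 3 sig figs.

P ≈ 1.96×10²⁸ W

Wien's law: T = b/λ_max = 2.898×10⁻³/3.018×10⁻⁷ = 9602.39 K.
Surface area A = 4πR² = 4π(1.80×10⁹ m)² = 4.07150×10¹⁹ m².
Then P = σAT⁴ = 5.670×10⁻⁸×4.07150×10¹⁹×(9602.39)⁴ = 1.96×10²⁸ W.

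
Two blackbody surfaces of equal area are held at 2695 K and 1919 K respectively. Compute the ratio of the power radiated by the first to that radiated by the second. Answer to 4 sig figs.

With equal areas, P₁/P₂ = (T₁/T₂)⁴ = (2695/1919)⁴ = 3.890.

P₁/P₂ ≈ 3.890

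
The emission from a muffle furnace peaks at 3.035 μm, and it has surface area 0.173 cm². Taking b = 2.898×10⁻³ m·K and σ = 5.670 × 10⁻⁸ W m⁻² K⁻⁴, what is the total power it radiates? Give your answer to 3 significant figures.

Wien's law: T = b/λ_max = 2.898×10⁻³/3.035×10⁻⁶ = 954.860 K.
Area A = 0.173 cm² = 1.73×10⁻⁵ m².
Then P = σAT⁴ = 5.670×10⁻⁸×1.73×10⁻⁵×(954.860)⁴ = 0.815 W.

P ≈ 0.815 W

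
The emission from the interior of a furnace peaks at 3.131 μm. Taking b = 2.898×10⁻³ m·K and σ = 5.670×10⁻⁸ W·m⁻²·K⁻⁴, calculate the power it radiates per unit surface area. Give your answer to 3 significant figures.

Wien's law: T = b/λ_max = 2.898×10⁻³/3.131×10⁻⁶ = 925.583 K.
Then I = σT⁴ = 5.670×10⁻⁸×(925.583)⁴ = 4.16×10⁴ W/m².

I ≈ 4.16×10⁴ W/m²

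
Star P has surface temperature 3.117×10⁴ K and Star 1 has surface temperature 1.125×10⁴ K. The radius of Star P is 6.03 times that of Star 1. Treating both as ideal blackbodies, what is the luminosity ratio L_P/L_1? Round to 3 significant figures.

L ∝ R²T⁴, so L_P/L_1 = (R_P/R_1)²(T_P/T_1)⁴ = (6.03)² × (3.117×10⁴/1.125×10⁴)⁴ = 36.3609 × 58.9301 = 2.14×10³.

L_P/L_1 ≈ 2.14×10³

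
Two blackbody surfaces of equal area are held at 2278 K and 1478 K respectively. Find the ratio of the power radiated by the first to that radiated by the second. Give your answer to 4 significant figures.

With equal areas, P₁/P₂ = (T₁/T₂)⁴ = (2278/1478)⁴ = 5.643.

P₁/P₂ ≈ 5.643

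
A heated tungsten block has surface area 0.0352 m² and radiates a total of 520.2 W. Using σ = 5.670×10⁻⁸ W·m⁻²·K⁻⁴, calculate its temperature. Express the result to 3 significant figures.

Area A = 0.0352 m².
P = σAT⁴ ⇒ T = (P/(σA))^(1/4) = (520.2/(5.670×10⁻⁸×0.0352))^(1/4) = 715 K.

T ≈ 715 K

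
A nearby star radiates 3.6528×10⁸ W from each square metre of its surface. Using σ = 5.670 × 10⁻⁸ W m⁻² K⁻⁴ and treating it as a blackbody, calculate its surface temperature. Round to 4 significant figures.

I = σT⁴, so T = (I/σ)^(1/4) = (3.6528×10⁸/(5.670×10⁻⁸))^(1/4) = 8959 K.

T ≈ 8959 K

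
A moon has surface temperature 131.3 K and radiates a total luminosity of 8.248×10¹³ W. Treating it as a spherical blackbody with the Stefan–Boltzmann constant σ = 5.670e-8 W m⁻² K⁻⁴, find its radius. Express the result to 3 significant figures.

L = 4πR²σT⁴ ⇒ R = √(L/(4πσT⁴)).
σT⁴ = 16.8516 W/m², so R = √(8.248×10¹³/(4π×16.8516)) = 6.24×10⁵ m.

R ≈ 6.24×10⁵ m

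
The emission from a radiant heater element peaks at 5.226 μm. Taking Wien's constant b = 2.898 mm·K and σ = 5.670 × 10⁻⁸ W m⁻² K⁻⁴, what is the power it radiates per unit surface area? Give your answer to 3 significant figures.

I ≈ 5.36×10³ W/m²

Wien's law: T = b/λ_max = 2.898×10⁻³/5.226×10⁻⁶ = 554.535 K.
Then I = σT⁴ = 5.670×10⁻⁸×(554.535)⁴ = 5.36×10³ W/m².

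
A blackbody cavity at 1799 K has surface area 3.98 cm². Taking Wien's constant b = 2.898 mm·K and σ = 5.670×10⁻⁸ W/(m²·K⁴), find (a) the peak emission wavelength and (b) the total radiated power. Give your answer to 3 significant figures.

λ_max ≈ 1.61×10³ nm; P ≈ 236 W

(a) λ_max = b/T = 2.898×10⁻³/1799 = 1.611×10⁻⁶ m = 1.61×10³ nm.
Area A = 3.98 cm² = 3.98×10⁻⁴ m².
(b) P = σAT⁴ = 5.670×10⁻⁸×3.98×10⁻⁴×(1799)⁴ = 236 W.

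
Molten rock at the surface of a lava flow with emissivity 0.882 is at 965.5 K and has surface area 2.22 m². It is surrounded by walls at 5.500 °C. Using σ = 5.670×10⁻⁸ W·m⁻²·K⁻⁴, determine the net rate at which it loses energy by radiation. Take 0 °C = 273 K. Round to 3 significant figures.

Surroundings: T = 5.500 °C + 273 = 278.500 K.
Area A = 2.22 m².
Net radiated power P_net = εσA(T⁴ − T₀⁴) = 0.882×5.670×10⁻⁸×2.22×(965.5⁴ − 278.500⁴).
T⁴ − T₀⁴ = 8.68979×10¹¹ − 6.01590×10⁹ = 8.62963×10¹¹ K⁴, so P_net = 9.58×10⁴ W.

Net loss ≈ 9.58×10⁴ W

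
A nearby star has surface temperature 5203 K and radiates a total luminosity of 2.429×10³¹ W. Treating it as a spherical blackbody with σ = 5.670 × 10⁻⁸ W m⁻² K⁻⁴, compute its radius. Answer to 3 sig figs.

R ≈ 2.16×10¹¹ m

L = 4πR²σT⁴ ⇒ R = √(L/(4πσT⁴)).
σT⁴ = 4.15526×10⁷ W/m², so R = √(2.429×10³¹/(4π×4.15526×10⁷)) = 2.16×10¹¹ m.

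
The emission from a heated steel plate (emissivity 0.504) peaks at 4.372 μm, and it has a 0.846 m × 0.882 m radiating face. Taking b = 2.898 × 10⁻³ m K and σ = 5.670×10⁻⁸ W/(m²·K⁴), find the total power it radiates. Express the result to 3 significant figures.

P ≈ 4.12×10³ W

Wien's law: T = b/λ_max = 2.898×10⁻³/4.372×10⁻⁶ = 662.855 K.
Area A = 0.846 × 0.882 = 0.746172 m².
Then P = εσAT⁴ = 0.504×5.670×10⁻⁸×0.746172×(662.855)⁴ = 4.12×10³ W.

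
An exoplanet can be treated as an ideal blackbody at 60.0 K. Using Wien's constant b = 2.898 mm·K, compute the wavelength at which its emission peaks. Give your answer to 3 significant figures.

Wien's displacement law: λ_max = b/T = (2.898×10⁻³ m·K)/(60.0 K) = 4.830×10⁻⁵ m.
That is 48.3 μm, in the infrared range.

λ_max ≈ 48.3 μm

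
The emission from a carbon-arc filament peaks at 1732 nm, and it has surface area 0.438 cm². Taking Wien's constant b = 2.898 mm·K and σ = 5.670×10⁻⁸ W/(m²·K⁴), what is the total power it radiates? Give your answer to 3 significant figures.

P ≈ 19.5 W

Wien's law: T = b/λ_max = 2.898×10⁻³/1.732×10⁻⁶ = 1673.21 K.
Area A = 0.438 cm² = 4.38×10⁻⁵ m².
Then P = σAT⁴ = 5.670×10⁻⁸×4.38×10⁻⁵×(1673.21)⁴ = 19.5 W.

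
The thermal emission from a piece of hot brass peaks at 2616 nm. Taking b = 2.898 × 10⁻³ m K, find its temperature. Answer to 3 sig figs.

Wien's law gives T = b/λ_max = (2.898×10⁻³ m·K)/(2.616×10⁻⁶ m) = 1.11×10³ K.

T ≈ 1.11×10³ K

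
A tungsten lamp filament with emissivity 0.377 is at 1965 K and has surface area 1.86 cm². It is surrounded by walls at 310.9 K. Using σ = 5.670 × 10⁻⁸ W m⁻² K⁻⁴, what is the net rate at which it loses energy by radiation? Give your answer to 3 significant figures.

Net loss ≈ 59.2 W

Area A = 1.86 cm² = 1.86×10⁻⁴ m².
Net radiated power P_net = εσA(T⁴ − T₀⁴) = 0.377×5.670×10⁻⁸×1.86×10⁻⁴×(1965⁴ − 310.9⁴).
T⁴ − T₀⁴ = 1.49091×10¹³ − 9.34293×10⁹ = 1.48998×10¹³ K⁴, so P_net = 59.2 W.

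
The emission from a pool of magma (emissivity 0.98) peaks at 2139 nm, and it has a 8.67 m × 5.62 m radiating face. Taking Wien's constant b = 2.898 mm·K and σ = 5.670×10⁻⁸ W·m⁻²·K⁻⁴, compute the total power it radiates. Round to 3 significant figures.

P ≈ 9.12×10⁶ W

Wien's law: T = b/λ_max = 2.898×10⁻³/2.139×10⁻⁶ = 1354.84 K.
Area A = 8.67 × 5.62 = 48.7254 m².
Then P = εσAT⁴ = 0.98×5.670×10⁻⁸×48.7254×(1354.84)⁴ = 9.12×10⁶ W.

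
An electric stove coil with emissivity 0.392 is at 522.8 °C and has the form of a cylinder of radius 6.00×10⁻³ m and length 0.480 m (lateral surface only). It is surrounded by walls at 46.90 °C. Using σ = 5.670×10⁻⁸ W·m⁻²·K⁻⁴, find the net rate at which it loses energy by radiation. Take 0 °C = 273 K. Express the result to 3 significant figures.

Net loss ≈ 157 W

T = 522.8 °C + 273 = 795.8 K.
Surroundings: T = 46.90 °C + 273 = 319.90 K.
Lateral area A = 2πrL = 2π×6.00×10⁻³×0.480 = 0.0180956 m².
Net radiated power P_net = εσA(T⁴ − T₀⁴) = 0.392×5.670×10⁻⁸×0.0180956×(795.8⁴ − 319.90⁴).
T⁴ − T₀⁴ = 4.01066×10¹¹ − 1.04727×10¹⁰ = 3.90593×10¹¹ K⁴, so P_net = 157 W.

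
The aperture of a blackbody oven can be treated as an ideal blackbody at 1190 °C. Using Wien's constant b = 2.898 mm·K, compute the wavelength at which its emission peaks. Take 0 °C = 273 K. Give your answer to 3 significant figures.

λ_max ≈ 1.98×10³ nm

T = 1190 °C + 273 = 1463 K.
Wien's displacement law: λ_max = b/T = (2.898×10⁻³ m·K)/(1463 K) = 1.981×10⁻⁶ m.
That is 1.98×10³ nm, in the infrared range.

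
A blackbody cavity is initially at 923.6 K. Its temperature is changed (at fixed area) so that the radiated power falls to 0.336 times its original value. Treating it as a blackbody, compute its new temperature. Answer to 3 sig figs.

T₂ ≈ 703 K

P ∝ T⁴, so T₂/T₁ = (P₂/P₁)^(1/4) = (0.336)^(1/4) = 0.761351.
T₂ = 923.6 × 0.761351 = 703 K.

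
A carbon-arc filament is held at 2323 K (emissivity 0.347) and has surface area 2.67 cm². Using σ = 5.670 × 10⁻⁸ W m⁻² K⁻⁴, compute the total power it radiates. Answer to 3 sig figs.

P ≈ 153 W

Area A = 2.67 cm² = 2.67×10⁻⁴ m².
P = εσAT⁴ = 0.347 × 5.670×10⁻⁸ × 2.67×10⁻⁴ × (2323)⁴ = 153 W.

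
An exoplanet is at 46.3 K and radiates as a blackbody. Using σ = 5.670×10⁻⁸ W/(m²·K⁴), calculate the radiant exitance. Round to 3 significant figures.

I ≈ 0.261 W/m²

Stefan–Boltzmann: I = σT⁴ = 5.670×10⁻⁸ × (46.3)⁴ = 0.261 W/m².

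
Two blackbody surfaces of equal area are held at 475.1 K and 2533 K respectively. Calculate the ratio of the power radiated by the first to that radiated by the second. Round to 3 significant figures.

With equal areas, P₁/P₂ = (T₁/T₂)⁴ = (475.1/2533)⁴ = 1.24×10⁻³.

P₁/P₂ ≈ 1.24×10⁻³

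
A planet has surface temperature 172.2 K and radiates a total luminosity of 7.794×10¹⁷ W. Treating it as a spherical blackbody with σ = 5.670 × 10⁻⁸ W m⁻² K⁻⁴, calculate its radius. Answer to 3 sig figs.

R ≈ 3.53×10⁷ m

L = 4πR²σT⁴ ⇒ R = √(L/(4πσT⁴)).
σT⁴ = 49.8558 W/m², so R = √(7.794×10¹⁷/(4π×49.8558)) = 3.53×10⁷ m.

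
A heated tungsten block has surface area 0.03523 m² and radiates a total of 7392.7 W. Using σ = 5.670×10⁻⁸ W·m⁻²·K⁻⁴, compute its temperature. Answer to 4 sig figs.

Area A = 0.03523 m².
P = σAT⁴ ⇒ T = (P/(σA))^(1/4) = (7392.7/(5.670×10⁻⁸×0.03523))^(1/4) = 1387 K.

T ≈ 1387 K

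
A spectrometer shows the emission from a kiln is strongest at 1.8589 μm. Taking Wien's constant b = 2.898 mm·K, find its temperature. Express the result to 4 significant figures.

Wien's law gives T = b/λ_max = (2.898×10⁻³ m·K)/(1.8589×10⁻⁶ m) = 1559 K.

T ≈ 1559 K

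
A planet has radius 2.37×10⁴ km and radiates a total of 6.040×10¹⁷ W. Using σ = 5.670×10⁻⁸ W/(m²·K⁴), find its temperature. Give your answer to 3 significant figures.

Surface area A = 4πR² = 4π(2.37×10⁷ m)² = 7.05840×10¹⁵ m².
P = σAT⁴ ⇒ T = (P/(σA))^(1/4) = (6.040×10¹⁷/(5.670×10⁻⁸×7.05840×10¹⁵))^(1/4) = 197 K.

T ≈ 197 K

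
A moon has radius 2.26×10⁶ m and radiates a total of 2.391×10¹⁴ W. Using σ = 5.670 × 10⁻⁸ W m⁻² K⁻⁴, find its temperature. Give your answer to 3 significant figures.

T ≈ 90.0 K

Surface area A = 4πR² = 4π(2.26×10⁶ m)² = 6.41840×10¹³ m².
P = σAT⁴ ⇒ T = (P/(σA))^(1/4) = (2.391×10¹⁴/(5.670×10⁻⁸×6.41840×10¹³))^(1/4) = 90.0 K.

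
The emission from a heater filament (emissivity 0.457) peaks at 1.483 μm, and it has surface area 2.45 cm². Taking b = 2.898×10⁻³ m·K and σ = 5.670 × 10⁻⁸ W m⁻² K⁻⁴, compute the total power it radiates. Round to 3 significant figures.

Wien's law: T = b/λ_max = 2.898×10⁻³/1.483×10⁻⁶ = 1954.15 K.
Area A = 2.45 cm² = 2.45×10⁻⁴ m².
Then P = εσAT⁴ = 0.457×5.670×10⁻⁸×2.45×10⁻⁴×(1954.15)⁴ = 92.6 W.

P ≈ 92.6 W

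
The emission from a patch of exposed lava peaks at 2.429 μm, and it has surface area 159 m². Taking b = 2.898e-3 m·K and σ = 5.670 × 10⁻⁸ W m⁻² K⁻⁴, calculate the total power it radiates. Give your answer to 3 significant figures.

Wien's law: T = b/λ_max = 2.898×10⁻³/2.429×10⁻⁶ = 1193.08 K.
Area A = 159 m².
Then P = σAT⁴ = 5.670×10⁻⁸×159×(1193.08)⁴ = 1.83×10⁷ W.

P ≈ 1.83×10⁷ W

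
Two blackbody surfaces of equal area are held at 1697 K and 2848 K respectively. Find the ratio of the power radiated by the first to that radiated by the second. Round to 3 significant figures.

P₁/P₂ ≈ 0.126

With equal areas, P₁/P₂ = (T₁/T₂)⁴ = (1697/2848)⁴ = 0.126.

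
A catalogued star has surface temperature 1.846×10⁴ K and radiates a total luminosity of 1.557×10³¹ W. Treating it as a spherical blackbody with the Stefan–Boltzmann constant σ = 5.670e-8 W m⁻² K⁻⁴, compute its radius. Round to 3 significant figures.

R ≈ 1.37×10¹⁰ m

L = 4πR²σT⁴ ⇒ R = √(L/(4πσT⁴)).
σT⁴ = 6.58430×10⁹ W/m², so R = √(1.557×10³¹/(4π×6.58430×10⁹)) = 1.37×10¹⁰ m.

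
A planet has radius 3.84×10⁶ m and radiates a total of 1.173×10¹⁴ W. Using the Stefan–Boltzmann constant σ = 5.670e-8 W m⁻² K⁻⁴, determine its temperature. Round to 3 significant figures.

T ≈ 57.8 K

Surface area A = 4πR² = 4π(3.84×10⁶ m)² = 1.85299×10¹⁴ m².
P = σAT⁴ ⇒ T = (P/(σA))^(1/4) = (1.173×10¹⁴/(5.670×10⁻⁸×1.85299×10¹⁴))^(1/4) = 57.8 K.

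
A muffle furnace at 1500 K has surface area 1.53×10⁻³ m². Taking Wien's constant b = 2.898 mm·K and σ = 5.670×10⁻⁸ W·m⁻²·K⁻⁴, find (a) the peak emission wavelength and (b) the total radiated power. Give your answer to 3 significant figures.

(a) λ_max = b/T = 2.898×10⁻³/1500 = 1.932×10⁻⁶ m = 1.93 μm.
Area A = 1.53×10⁻³ m².
(b) P = σAT⁴ = 5.670×10⁻⁸×1.53×10⁻³×(1500)⁴ = 439 W.

λ_max ≈ 1.93 μm; P ≈ 439 W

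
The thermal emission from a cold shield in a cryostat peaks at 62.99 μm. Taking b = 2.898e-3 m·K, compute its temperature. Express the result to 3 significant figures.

T ≈ 46.0 K

Wien's law gives T = b/λ_max = (2.898×10⁻³ m·K)/(6.299×10⁻⁵ m) = 46.0 K.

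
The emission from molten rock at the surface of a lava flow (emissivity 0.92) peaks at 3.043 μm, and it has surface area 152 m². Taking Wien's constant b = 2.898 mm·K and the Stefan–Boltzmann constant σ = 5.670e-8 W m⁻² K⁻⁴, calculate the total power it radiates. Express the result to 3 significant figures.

Wien's law: T = b/λ_max = 2.898×10⁻³/3.043×10⁻⁶ = 952.350 K.
Area A = 152 m².
Then P = εσAT⁴ = 0.92×5.670×10⁻⁸×152×(952.350)⁴ = 6.52×10⁶ W.

P ≈ 6.52×10⁶ W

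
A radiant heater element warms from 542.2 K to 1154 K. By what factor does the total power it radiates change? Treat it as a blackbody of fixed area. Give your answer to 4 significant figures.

P₂/P₁ ≈ 20.52

P ∝ T⁴, so P₂/P₁ = (T₂/T₁)⁴ = (1154/542.2)⁴ = (2.12837)⁴ = 20.52.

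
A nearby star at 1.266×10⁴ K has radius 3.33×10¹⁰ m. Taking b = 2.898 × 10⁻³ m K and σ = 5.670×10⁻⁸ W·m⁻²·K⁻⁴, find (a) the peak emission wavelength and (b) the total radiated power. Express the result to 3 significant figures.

λ_max ≈ 229 nm; P ≈ 2.03×10³¹ W

(a) λ_max = b/T = 2.898×10⁻³/1.266×10⁴ = 2.289×10⁻⁷ m = 229 nm.
Surface area A = 4πR² = 4π(3.33×10¹⁰ m)² = 1.39347×10²² m².
(b) P = σAT⁴ = 5.670×10⁻⁸×1.39347×10²²×(1.266×10⁴)⁴ = 2.03×10³¹ W.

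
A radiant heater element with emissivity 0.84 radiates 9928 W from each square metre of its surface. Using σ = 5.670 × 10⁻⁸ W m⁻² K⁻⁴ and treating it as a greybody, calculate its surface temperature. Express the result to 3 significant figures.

T ≈ 676 K

I = εσT⁴, so T = (I/εσ)^(1/4) = (9928/(0.84×5.670×10⁻⁸))^(1/4) = 676 K.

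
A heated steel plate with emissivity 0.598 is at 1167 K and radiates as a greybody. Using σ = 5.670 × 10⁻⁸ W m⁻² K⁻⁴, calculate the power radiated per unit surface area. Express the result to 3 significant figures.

I ≈ 6.29×10⁴ W/m²

Stefan–Boltzmann: I = εσT⁴ = 0.598 × 5.670×10⁻⁸ × (1167)⁴ = 6.29×10⁴ W/m².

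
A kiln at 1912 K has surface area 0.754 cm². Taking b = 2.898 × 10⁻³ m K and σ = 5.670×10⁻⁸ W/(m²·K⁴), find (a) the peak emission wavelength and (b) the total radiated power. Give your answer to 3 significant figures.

λ_max ≈ 1.52 μm; P ≈ 57.1 W

(a) λ_max = b/T = 2.898×10⁻³/1912 = 1.516×10⁻⁶ m = 1.52 μm.
Area A = 0.754 cm² = 7.54×10⁻⁵ m².
(b) P = σAT⁴ = 5.670×10⁻⁸×7.54×10⁻⁵×(1912)⁴ = 57.1 W.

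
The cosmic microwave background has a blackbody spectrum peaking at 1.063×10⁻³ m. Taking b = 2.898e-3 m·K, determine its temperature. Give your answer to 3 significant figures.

Wien's law gives T = b/λ_max = (2.898×10⁻³ m·K)/(1.063×10⁻³ m) = 2.73 K.

T ≈ 2.73 K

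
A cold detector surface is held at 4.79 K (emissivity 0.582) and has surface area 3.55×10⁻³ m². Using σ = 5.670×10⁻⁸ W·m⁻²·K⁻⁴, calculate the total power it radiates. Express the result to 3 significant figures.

P ≈ 6.17×10⁻⁸ W

Area A = 3.55×10⁻³ m².
P = εσAT⁴ = 0.582 × 5.670×10⁻⁸ × 3.55×10⁻³ × (4.79)⁴ = 6.17×10⁻⁸ W.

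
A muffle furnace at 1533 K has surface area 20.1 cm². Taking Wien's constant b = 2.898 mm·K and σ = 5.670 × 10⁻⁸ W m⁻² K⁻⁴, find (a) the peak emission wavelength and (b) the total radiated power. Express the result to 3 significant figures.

(a) λ_max = b/T = 2.898×10⁻³/1533 = 1.890×10⁻⁶ m = 1.89 μm.
Area A = 20.1 cm² = 2.01×10⁻³ m².
(b) P = σAT⁴ = 5.670×10⁻⁸×2.01×10⁻³×(1533)⁴ = 629 W.

λ_max ≈ 1.89 μm; P ≈ 629 W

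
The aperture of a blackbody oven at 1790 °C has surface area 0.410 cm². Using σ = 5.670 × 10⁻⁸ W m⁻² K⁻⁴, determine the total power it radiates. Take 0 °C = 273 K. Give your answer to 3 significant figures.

T = 1790 °C + 273 = 2063 K.
Area A = 0.410 cm² = 4.10×10⁻⁵ m².
P = σAT⁴ = 5.670×10⁻⁸ × 4.10×10⁻⁵ × (2063)⁴ = 42.1 W.

P ≈ 42.1 W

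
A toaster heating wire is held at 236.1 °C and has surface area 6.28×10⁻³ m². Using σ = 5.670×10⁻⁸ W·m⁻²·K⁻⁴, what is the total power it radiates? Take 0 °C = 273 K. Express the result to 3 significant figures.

P ≈ 23.9 W

T = 236.1 °C + 273 = 509.1 K.
Area A = 6.28×10⁻³ m².
P = σAT⁴ = 5.670×10⁻⁸ × 6.28×10⁻³ × (509.1)⁴ = 23.9 W.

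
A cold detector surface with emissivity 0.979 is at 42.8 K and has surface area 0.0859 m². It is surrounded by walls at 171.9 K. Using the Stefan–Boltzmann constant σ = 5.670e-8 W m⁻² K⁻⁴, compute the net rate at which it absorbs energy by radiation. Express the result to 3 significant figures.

Net gain ≈ 4.15 W

Area A = 0.0859 m².
Net radiated power P_net = εσA(T⁴ − T₀⁴) = 0.979×5.670×10⁻⁸×0.0859×(42.8⁴ − 171.9⁴).
T⁴ − T₀⁴ = 3.35564×10⁶ − 8.73179×10⁸ = -8.69823×10⁸ K⁴, so P_net = -4.15 W — negative, meaning a net gain of 4.15 W.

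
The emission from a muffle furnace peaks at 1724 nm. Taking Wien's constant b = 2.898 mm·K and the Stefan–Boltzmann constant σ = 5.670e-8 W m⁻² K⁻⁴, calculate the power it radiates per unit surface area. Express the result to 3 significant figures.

I ≈ 4.53×10⁵ W/m²

Wien's law: T = b/λ_max = 2.898×10⁻³/1.724×10⁻⁶ = 1680.97 K.
Then I = σT⁴ = 5.670×10⁻⁸×(1680.97)⁴ = 4.53×10⁵ W/m².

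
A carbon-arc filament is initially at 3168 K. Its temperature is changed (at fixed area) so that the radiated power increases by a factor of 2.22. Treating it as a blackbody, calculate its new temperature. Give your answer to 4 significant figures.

P ∝ T⁴, so T₂/T₁ = (P₂/P₁)^(1/4) = (2.22)^(1/4) = 1.22064.
T₂ = 3168 × 1.22064 = 3867 K.

T₂ ≈ 3867 K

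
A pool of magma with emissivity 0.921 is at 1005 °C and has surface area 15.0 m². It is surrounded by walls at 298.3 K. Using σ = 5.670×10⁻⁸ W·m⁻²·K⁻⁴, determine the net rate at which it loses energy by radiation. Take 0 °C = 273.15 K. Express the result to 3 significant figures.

Net loss ≈ 2.08×10⁶ W

T = 1005 °C + 273.15 = 1278.15 K.
Area A = 15.0 m².
Net radiated power P_net = εσA(T⁴ − T₀⁴) = 0.921×5.670×10⁻⁸×15.0×(1278.15⁴ − 298.3⁴).
T⁴ − T₀⁴ = 2.66887×10¹² − 7.91795×10⁹ = 2.66095×10¹² K⁴, so P_net = 2.08×10⁶ W.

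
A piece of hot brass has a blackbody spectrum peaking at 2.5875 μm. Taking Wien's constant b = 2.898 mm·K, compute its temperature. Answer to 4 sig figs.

T ≈ 1120 K

Wien's law gives T = b/λ_max = (2.898×10⁻³ m·K)/(2.5875×10⁻⁶ m) = 1120 K.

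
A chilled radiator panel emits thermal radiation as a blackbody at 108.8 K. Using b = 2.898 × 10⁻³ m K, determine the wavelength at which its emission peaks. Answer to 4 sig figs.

Wien's displacement law: λ_max = b/T = (2.898×10⁻³ m·K)/(108.8 K) = 2.6636×10⁻⁵ m.
That is 26.64 μm, in the infrared range.

λ_max ≈ 26.64 μm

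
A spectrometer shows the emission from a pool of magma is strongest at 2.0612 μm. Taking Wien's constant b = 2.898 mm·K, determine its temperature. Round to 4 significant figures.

Wien's law gives T = b/λ_max = (2.898×10⁻³ m·K)/(2.0612×10⁻⁶ m) = 1406 K.

T ≈ 1406 K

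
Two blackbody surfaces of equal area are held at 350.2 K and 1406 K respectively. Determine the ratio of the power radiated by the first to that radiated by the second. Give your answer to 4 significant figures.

P₁/P₂ ≈ 3.849×10⁻³

With equal areas, P₁/P₂ = (T₁/T₂)⁴ = (350.2/1406)⁴ = 3.849×10⁻³.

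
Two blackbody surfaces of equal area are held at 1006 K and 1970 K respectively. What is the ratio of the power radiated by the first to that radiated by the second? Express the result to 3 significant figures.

P₁/P₂ ≈ 0.0680

With equal areas, P₁/P₂ = (T₁/T₂)⁴ = (1006/1970)⁴ = 0.0680.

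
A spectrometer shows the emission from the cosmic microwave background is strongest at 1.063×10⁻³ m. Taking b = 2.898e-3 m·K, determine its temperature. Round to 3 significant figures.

T ≈ 2.73 K

Wien's law gives T = b/λ_max = (2.898×10⁻³ m·K)/(1.063×10⁻³ m) = 2.73 K.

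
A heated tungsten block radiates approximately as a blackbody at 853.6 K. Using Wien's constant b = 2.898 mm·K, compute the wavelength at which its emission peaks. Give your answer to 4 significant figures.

Wien's displacement law: λ_max = b/T = (2.898×10⁻³ m·K)/(853.6 K) = 3.3950×10⁻⁶ m.
That is 3.395 μm, in the infrared range.

λ_max ≈ 3.395 μm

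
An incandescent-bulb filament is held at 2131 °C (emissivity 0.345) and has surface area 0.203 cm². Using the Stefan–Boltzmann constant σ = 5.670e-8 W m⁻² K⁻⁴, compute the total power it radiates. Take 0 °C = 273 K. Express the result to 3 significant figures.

P ≈ 13.3 W

T = 2131 °C + 273 = 2404 K.
Area A = 0.203 cm² = 2.03×10⁻⁵ m².
P = εσAT⁴ = 0.345 × 5.670×10⁻⁸ × 2.03×10⁻⁵ × (2404)⁴ = 13.3 W.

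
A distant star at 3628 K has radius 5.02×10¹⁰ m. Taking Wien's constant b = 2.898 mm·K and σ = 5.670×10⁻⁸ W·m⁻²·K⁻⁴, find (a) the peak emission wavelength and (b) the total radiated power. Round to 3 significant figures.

(a) λ_max = b/T = 2.898×10⁻³/3628 = 7.988×10⁻⁷ m = 799 nm.
Surface area A = 4πR² = 4π(5.02×10¹⁰ m)² = 3.16678×10²² m².
(b) P = σAT⁴ = 5.670×10⁻⁸×3.16678×10²²×(3628)⁴ = 3.11×10²⁹ W.

λ_max ≈ 799 nm; P ≈ 3.11×10²⁹ W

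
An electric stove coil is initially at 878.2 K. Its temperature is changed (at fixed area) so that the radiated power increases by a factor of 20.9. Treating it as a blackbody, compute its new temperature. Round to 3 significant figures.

P ∝ T⁴, so T₂/T₁ = (P₂/P₁)^(1/4) = (20.9)^(1/4) = 2.13814.
T₂ = 878.2 × 2.13814 = 1.88×10³ K.

T₂ ≈ 1.88×10³ K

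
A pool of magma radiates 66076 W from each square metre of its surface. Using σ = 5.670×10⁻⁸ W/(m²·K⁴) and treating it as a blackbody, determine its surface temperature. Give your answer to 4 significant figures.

I = σT⁴, so T = (I/σ)^(1/4) = (66076/(5.670×10⁻⁸))^(1/4) = 1039 K.

T ≈ 1039 K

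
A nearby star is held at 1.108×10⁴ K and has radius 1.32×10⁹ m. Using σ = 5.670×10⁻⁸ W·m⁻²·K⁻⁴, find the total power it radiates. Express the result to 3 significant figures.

P ≈ 1.87×10²⁸ W

Surface area A = 4πR² = 4π(1.32×10⁹ m)² = 2.18956×10¹⁹ m².
P = σAT⁴ = 5.670×10⁻⁸ × 2.18956×10¹⁹ × (1.108×10⁴)⁴ = 1.87×10²⁸ W.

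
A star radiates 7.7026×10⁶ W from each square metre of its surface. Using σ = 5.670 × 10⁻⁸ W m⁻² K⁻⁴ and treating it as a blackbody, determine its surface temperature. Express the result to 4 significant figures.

T ≈ 3414 K

I = σT⁴, so T = (I/σ)^(1/4) = (7.7026×10⁶/(5.670×10⁻⁸))^(1/4) = 3414 K.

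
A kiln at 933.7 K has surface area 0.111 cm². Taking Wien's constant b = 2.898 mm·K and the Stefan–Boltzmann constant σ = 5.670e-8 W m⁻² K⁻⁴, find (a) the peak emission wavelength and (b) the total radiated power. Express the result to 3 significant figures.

(a) λ_max = b/T = 2.898×10⁻³/933.7 = 3.104×10⁻⁶ m = 3.10 μm.
Area A = 0.111 cm² = 1.11×10⁻⁵ m².
(b) P = σAT⁴ = 5.670×10⁻⁸×1.11×10⁻⁵×(933.7)⁴ = 0.478 W.

λ_max ≈ 3.10 μm; P ≈ 0.478 W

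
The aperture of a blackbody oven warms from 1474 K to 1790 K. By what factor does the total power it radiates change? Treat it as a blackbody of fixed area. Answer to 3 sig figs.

P ∝ T⁴, so P₂/P₁ = (T₂/T₁)⁴ = (1790/1474)⁴ = (1.21438)⁴ = 2.17.

P₂/P₁ ≈ 2.17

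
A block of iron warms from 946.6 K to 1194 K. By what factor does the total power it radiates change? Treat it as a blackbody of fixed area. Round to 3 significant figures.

P ∝ T⁴, so P₂/P₁ = (T₂/T₁)⁴ = (1194/946.6)⁴ = (1.26136)⁴ = 2.53.

P₂/P₁ ≈ 2.53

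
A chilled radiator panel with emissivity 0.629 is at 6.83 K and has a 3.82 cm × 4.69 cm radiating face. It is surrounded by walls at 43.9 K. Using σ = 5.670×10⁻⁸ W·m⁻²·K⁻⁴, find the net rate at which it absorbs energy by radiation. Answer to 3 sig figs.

Net gain ≈ 2.37×10⁻⁴ W

Area A = 0.0382 × 0.0469 = 1.79158×10⁻³ m².
Net radiated power P_net = εσA(T⁴ − T₀⁴) = 0.629×5.670×10⁻⁸×1.79158×10⁻³×(6.83⁴ − 43.9⁴).
T⁴ − T₀⁴ = 2176.12 − 3.71414×10⁶ = -3.71196×10⁶ K⁴, so P_net = -2.37×10⁻⁴ W — negative, meaning a net gain of 2.37×10⁻⁴ W.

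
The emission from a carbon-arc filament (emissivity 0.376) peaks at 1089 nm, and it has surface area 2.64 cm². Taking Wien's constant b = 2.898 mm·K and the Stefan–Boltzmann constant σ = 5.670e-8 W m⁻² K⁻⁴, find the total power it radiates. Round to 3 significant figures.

P ≈ 282 W

Wien's law: T = b/λ_max = 2.898×10⁻³/1.089×10⁻⁶ = 2661.16 K.
Area A = 2.64 cm² = 2.64×10⁻⁴ m².
Then P = εσAT⁴ = 0.376×5.670×10⁻⁸×2.64×10⁻⁴×(2661.16)⁴ = 282 W.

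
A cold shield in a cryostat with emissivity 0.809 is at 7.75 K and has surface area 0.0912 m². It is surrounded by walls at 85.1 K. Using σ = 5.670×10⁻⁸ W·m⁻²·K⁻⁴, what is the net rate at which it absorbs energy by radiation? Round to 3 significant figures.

Area A = 0.0912 m².
Net radiated power P_net = εσA(T⁴ − T₀⁴) = 0.809×5.670×10⁻⁸×0.0912×(7.75⁴ − 85.1⁴).
T⁴ − T₀⁴ = 3607.50 − 5.24467×10⁷ = -5.24431×10⁷ K⁴, so P_net = -0.219 W — negative, meaning a net gain of 0.219 W.

Net gain ≈ 0.219 W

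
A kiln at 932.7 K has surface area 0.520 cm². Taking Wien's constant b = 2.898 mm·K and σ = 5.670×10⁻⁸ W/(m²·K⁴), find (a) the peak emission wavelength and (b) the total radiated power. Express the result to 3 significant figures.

(a) λ_max = b/T = 2.898×10⁻³/932.7 = 3.107×10⁻⁶ m = 3.11 μm.
Area A = 0.520 cm² = 5.20×10⁻⁵ m².
(b) P = σAT⁴ = 5.670×10⁻⁸×5.20×10⁻⁵×(932.7)⁴ = 2.23 W.

λ_max ≈ 3.11 μm; P ≈ 2.23 W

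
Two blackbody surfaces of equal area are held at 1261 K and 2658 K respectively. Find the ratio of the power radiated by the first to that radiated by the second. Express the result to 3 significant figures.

P₁/P₂ ≈ 0.0507

With equal areas, P₁/P₂ = (T₁/T₂)⁴ = (1261/2658)⁴ = 0.0507.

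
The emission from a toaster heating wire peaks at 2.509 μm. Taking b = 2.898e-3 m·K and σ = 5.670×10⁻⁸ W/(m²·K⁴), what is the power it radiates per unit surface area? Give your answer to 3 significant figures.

Wien's law: T = b/λ_max = 2.898×10⁻³/2.509×10⁻⁶ = 1155.04 K.
Then I = σT⁴ = 5.670×10⁻⁸×(1155.04)⁴ = 1.01×10⁵ W/m².

I ≈ 1.01×10⁵ W/m²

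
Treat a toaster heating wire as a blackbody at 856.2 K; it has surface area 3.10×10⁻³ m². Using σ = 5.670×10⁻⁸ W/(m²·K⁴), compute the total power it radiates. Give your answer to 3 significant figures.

Area A = 3.10×10⁻³ m².
P = σAT⁴ = 5.670×10⁻⁸ × 3.10×10⁻³ × (856.2)⁴ = 94.5 W.

P ≈ 94.5 W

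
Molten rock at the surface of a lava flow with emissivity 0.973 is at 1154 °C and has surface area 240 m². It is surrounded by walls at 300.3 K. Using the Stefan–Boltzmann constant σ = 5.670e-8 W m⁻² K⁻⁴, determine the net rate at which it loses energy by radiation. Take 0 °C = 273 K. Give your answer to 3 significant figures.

T = 1154 °C + 273 = 1427 K.
Area A = 240 m².
Net radiated power P_net = εσA(T⁴ − T₀⁴) = 0.973×5.670×10⁻⁸×240×(1427⁴ − 300.3⁴).
T⁴ − T₀⁴ = 4.14664×10¹² − 8.13245×10⁹ = 4.13851×10¹² K⁴, so P_net = 5.48×10⁷ W.

Net loss ≈ 5.48×10⁷ W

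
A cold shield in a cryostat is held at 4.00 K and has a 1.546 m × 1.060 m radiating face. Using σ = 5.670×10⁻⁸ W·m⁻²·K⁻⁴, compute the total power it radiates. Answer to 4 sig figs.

P ≈ 2.379×10⁻⁵ W

Area A = 1.546 × 1.060 = 1.63876 m².
P = σAT⁴ = 5.670×10⁻⁸ × 1.63876 × (4.00)⁴ = 2.379×10⁻⁵ W.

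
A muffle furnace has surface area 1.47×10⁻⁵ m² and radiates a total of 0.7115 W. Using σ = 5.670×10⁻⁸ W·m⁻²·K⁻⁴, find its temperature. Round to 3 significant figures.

Area A = 1.47×10⁻⁵ m².
P = σAT⁴ ⇒ T = (P/(σA))^(1/4) = (0.7115/(5.670×10⁻⁸×1.47×10⁻⁵))^(1/4) = 961 K.

T ≈ 961 K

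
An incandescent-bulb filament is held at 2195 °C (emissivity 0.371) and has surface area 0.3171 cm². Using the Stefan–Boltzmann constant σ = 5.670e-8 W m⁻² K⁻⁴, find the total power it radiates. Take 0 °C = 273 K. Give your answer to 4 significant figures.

T = 2195 °C + 273 = 2468 K.
Area A = 0.3171 cm² = 3.171×10⁻⁵ m².
P = εσAT⁴ = 0.371 × 5.670×10⁻⁸ × 3.171×10⁻⁵ × (2468)⁴ = 24.75 W.

P ≈ 24.75 W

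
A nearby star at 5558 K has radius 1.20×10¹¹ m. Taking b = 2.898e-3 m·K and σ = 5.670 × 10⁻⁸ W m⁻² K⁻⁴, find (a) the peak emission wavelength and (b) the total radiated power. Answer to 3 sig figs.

(a) λ_max = b/T = 2.898×10⁻³/5558 = 5.214×10⁻⁷ m = 0.521 μm.
Surface area A = 4πR² = 4π(1.20×10¹¹ m)² = 1.80956×10²³ m².
(b) P = σAT⁴ = 5.670×10⁻⁸×1.80956×10²³×(5558)⁴ = 9.79×10³⁰ W.

λ_max ≈ 0.521 μm; P ≈ 9.79×10³⁰ W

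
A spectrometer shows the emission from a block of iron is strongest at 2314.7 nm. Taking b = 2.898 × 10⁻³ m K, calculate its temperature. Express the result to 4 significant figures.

T ≈ 1252 K

Wien's law gives T = b/λ_max = (2.898×10⁻³ m·K)/(2.3147×10⁻⁶ m) = 1252 K.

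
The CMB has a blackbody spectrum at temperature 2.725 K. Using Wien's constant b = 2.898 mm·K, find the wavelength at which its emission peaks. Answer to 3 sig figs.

λ_max ≈ 1.06 mm

Wien's displacement law: λ_max = b/T = (2.898×10⁻³ m·K)/(2.725 K) = 1.063×10⁻³ m.
That is 1.06 mm, in the microwave range.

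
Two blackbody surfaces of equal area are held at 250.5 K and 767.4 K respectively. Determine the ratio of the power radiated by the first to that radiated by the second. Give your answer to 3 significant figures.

P₁/P₂ ≈ 0.0114

With equal areas, P₁/P₂ = (T₁/T₂)⁴ = (250.5/767.4)⁴ = 0.0114.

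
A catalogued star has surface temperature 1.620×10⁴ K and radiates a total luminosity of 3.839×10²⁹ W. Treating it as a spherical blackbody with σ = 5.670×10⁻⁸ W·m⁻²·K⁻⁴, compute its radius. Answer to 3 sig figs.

L = 4πR²σT⁴ ⇒ R = √(L/(4πσT⁴)).
σT⁴ = 3.90520×10⁹ W/m², so R = √(3.839×10²⁹/(4π×3.90520×10⁹)) = 2.80×10⁹ m.

R ≈ 2.80×10⁹ m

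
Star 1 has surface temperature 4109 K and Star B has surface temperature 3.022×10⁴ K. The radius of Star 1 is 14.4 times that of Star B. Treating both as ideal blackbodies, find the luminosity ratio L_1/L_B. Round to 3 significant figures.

L ∝ R²T⁴, so L_1/L_B = (R_1/R_B)²(T_1/T_B)⁴ = (14.4)² × (4109/3.022×10⁴)⁴ = 207.36 × 3.41796×10⁻⁴ = 0.0709.

L_1/L_B ≈ 0.0709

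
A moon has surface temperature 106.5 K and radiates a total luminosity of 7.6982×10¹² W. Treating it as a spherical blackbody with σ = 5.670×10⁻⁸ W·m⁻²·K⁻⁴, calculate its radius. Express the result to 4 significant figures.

L = 4πR²σT⁴ ⇒ R = √(L/(4πσT⁴)).
σT⁴ = 7.29426 W/m², so R = √(7.6982×10¹²/(4π×7.29426)) = 2.898×10⁵ m.

R ≈ 2.898×10⁵ m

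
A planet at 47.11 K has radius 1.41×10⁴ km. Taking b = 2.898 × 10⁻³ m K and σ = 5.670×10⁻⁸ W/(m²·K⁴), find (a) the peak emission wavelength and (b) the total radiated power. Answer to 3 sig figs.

(a) λ_max = b/T = 2.898×10⁻³/47.11 = 6.152×10⁻⁵ m = 61.5 μm.
Surface area A = 4πR² = 4π(1.41×10⁷ m)² = 2.49832×10¹⁵ m².
(b) P = σAT⁴ = 5.670×10⁻⁸×2.49832×10¹⁵×(47.11)⁴ = 6.98×10¹⁴ W.

λ_max ≈ 61.5 μm; P ≈ 6.98×10¹⁴ W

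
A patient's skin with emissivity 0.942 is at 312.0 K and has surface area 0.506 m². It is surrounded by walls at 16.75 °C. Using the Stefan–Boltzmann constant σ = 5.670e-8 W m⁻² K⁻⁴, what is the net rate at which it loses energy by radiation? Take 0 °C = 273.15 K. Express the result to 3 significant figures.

Net loss ≈ 65.2 W

Surroundings: T = 16.75 °C + 273.15 = 289.90 K.
Area A = 0.506 m².
Net radiated power P_net = εσA(T⁴ − T₀⁴) = 0.942×5.670×10⁻⁸×0.506×(312.0⁴ − 289.90⁴).
T⁴ − T₀⁴ = 9.47585×10⁹ − 7.06306×10⁹ = 2.41279×10⁹ K⁴, so P_net = 65.2 W.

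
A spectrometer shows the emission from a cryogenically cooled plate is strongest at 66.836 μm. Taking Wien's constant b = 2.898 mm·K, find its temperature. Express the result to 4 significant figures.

T ≈ 43.36 K

Wien's law gives T = b/λ_max = (2.898×10⁻³ m·K)/(6.6836×10⁻⁵ m) = 43.36 K.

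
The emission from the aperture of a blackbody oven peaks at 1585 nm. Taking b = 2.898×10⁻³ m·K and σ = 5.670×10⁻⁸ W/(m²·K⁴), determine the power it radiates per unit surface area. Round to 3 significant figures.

Wien's law: T = b/λ_max = 2.898×10⁻³/1.585×10⁻⁶ = 1828.39 K.
Then I = σT⁴ = 5.670×10⁻⁸×(1828.39)⁴ = 6.34×10⁵ W/m².

I ≈ 6.34×10⁵ W/m²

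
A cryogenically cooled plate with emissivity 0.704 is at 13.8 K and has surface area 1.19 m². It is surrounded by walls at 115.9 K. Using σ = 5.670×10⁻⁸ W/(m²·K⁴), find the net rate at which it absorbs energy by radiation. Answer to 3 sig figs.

Area A = 1.19 m².
Net radiated power P_net = εσA(T⁴ − T₀⁴) = 0.704×5.670×10⁻⁸×1.19×(13.8⁴ − 115.9⁴).
T⁴ − T₀⁴ = 36267.4 − 1.80440×10⁸ = -1.80404×10⁸ K⁴, so P_net = -8.57 W — negative, meaning a net gain of 8.57 W.

Net gain ≈ 8.57 W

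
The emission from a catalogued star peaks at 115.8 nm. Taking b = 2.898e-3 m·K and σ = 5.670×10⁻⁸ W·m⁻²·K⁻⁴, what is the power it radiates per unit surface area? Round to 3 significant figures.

I ≈ 2.22×10¹⁰ W/m²

Wien's law: T = b/λ_max = 2.898×10⁻³/1.158×10⁻⁷ = 25025.9 K.
Then I = σT⁴ = 5.670×10⁻⁸×(25025.9)⁴ = 2.22×10¹⁰ W/m².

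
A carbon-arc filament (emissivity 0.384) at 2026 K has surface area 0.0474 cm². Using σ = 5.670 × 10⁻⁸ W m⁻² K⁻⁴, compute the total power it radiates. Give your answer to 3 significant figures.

P ≈ 1.74 W

Area A = 0.0474 cm² = 4.74×10⁻⁶ m².
P = εσAT⁴ = 0.384 × 5.670×10⁻⁸ × 4.74×10⁻⁶ × (2026)⁴ = 1.74 W.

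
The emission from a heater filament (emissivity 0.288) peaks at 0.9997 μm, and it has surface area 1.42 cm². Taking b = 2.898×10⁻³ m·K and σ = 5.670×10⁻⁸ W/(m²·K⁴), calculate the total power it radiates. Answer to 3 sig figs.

Wien's law: T = b/λ_max = 2.898×10⁻³/9.997×10⁻⁷ = 2898.87 K.
Area A = 1.42 cm² = 1.42×10⁻⁴ m².
Then P = εσAT⁴ = 0.288×5.670×10⁻⁸×1.42×10⁻⁴×(2898.87)⁴ = 164 W.

P ≈ 164 W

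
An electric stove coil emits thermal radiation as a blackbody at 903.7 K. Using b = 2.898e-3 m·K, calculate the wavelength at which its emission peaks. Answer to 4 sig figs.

Wien's displacement law: λ_max = b/T = (2.898×10⁻³ m·K)/(903.7 K) = 3.2068×10⁻⁶ m.
That is 3.207 μm, in the infrared range.

λ_max ≈ 3.207 μm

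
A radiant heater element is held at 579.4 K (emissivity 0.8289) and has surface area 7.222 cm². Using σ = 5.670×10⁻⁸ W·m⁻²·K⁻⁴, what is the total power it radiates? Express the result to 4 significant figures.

P ≈ 3.825 W

Area A = 7.222 cm² = 7.222×10⁻⁴ m².
P = εσAT⁴ = 0.8289 × 5.670×10⁻⁸ × 7.222×10⁻⁴ × (579.4)⁴ = 3.825 W.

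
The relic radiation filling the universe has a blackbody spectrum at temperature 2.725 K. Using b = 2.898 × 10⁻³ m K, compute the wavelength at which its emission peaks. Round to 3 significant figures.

Wien's displacement law: λ_max = b/T = (2.898×10⁻³ m·K)/(2.725 K) = 1.063×10⁻³ m.
That is 1.06×10⁻³ m, in the microwave range.

λ_max ≈ 1.06×10⁻³ m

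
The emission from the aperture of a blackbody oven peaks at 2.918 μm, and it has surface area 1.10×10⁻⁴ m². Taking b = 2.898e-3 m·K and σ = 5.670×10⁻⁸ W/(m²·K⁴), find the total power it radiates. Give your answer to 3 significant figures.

Wien's law: T = b/λ_max = 2.898×10⁻³/2.918×10⁻⁶ = 993.146 K.
Area A = 1.10×10⁻⁴ m².
Then P = σAT⁴ = 5.670×10⁻⁸×1.10×10⁻⁴×(993.146)⁴ = 6.07 W.

P ≈ 6.07 W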